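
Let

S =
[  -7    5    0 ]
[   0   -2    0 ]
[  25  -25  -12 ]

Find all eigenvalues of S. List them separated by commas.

Set up det(μI - S) = 0.
Expanding the 3×3 determinant: p(μ) = μ^3 + 21μ^2 + 122μ + 168.
Try μ = -2: p(-2) = 0, so -2 is a root.
Factor out (μ + 2): p(μ) = (μ + 2)·(μ^2 + 19μ + 84).
The quadratic factors as (μ + 12)·(μ + 7).
Eigenvalues: -12, -7, -2.

-12, -7, -2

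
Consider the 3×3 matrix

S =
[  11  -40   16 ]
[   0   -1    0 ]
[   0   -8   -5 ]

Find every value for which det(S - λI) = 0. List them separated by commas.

Compute the characteristic polynomial p(λ) = det(λI - S).
Expanding the 3×3 determinant: p(λ) = λ^3 - 5λ^2 - 61λ - 55.
Rational-root test: λ = -1 gives p(-1) = 0.
Dividing by (λ + 1) leaves λ^2 - 6λ - 55.
The quadratic factors as (λ + 5)·(λ - 11).
Eigenvalues: -5, -1, 11.

-5, -1, 11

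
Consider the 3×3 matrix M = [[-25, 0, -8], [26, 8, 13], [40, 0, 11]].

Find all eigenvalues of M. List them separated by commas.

Set up det(rI - M) = 0.
Expanding the 3×3 determinant: p(r) = r^3 + 6r^2 - 67r - 360.
Since p(-9) = 0, r = -9 is a root.
Dividing by (r + 9) leaves r^2 - 3r - 40.
The quadratic factors as (r + 5)·(r - 8).
Eigenvalues: -9, -5, 8.

-9, -5, 8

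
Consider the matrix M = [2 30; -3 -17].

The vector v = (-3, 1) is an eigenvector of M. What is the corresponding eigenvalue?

Compute Mv: M·(-3, 1) = (24, -8).
Since Mv = λv, compare component 1: 24 = λ·-3, so λ = -8.

-8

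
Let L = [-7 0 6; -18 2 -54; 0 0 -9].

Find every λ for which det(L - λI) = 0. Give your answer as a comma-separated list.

-9, -7, 2

Set up det(lambda·I - L) = 0.
Expanding along the first row, p(lambda) = lambda^3 + 14·lambda^2 + 31·lambda - 126.
Rational-root test: lambda = -9 gives p(-9) = 0.
Dividing by (lambda + 9) leaves lambda^2 + 5·lambda - 14.
The quadratic factors as (lambda + 7)·(lambda - 2).
Eigenvalues: -9, -7, 2.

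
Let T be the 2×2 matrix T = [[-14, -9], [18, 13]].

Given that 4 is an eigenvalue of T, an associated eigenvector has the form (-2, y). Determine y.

We need (T - 4I)v = 0.
T - 4I = [[-18, -9], [18, 9]].
Row 1: (-18)·-2 + (-9)·y = 0
Row 2: (18)·-2 + (9)·y = 0
Solving gives y = 4.
Check: T·(-2, 4) = (-8, 16) = 4·(-2, 4).

4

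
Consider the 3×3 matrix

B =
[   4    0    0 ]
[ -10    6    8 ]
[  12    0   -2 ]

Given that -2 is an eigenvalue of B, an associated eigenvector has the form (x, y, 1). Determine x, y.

We need (B + 2I)v = 0.
B + 2I = [[6, 0, 0], [-10, 8, 8], [12, 0, 0]].
Row 1: (6)·x + (0)·y + (0)·1 = 0
Row 2: (-10)·x + (8)·y + (8)·1 = 0
Row 3: (12)·x + (0)·y + (0)·1 = 0
Solving gives x = 0, y = -1.
Check: B·(0, -1, 1) = (0, 2, -2) = -2·(0, -1, 1).

0, -1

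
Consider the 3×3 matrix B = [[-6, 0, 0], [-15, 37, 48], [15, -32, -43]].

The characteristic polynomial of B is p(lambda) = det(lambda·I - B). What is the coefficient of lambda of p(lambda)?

-19

p(lambda) = lambda^3 + 12·lambda^2 - 19·lambda - 330.
The coefficient of lambda is -19.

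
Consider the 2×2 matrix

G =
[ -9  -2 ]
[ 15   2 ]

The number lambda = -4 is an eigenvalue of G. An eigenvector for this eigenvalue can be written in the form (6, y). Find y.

We need (G + 4I)v = 0.
G + 4I = [[-5, -2], [15, 6]].
Row 1: (-5)·6 + (-2)·y = 0
Row 2: (15)·6 + (6)·y = 0
Solving gives y = -15.
Check: G·(6, -15) = (-24, 60) = -4·(6, -15).

-15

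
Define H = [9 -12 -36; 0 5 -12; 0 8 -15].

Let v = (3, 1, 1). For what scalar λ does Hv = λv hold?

-7

Compute Hv: H·(3, 1, 1) = (-21, -7, -7).
Since Hv = λv, compare component 1: -21 = λ·3, so λ = -7.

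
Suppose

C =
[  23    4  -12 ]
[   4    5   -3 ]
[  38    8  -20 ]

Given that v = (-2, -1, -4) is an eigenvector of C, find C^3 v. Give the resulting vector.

First find the eigenvalue: Cv = (-2, -1, -4) = 1·(-2, -1, -4), so λ = 1.
Then C^3 v = λ^3·v = 1^3·(-2, -1, -4) = 1·(-2, -1, -4) = (-2, -1, -4).

(-2, -1, -4)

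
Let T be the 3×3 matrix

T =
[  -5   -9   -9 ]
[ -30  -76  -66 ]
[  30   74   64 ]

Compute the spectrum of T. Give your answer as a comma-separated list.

-10, -5, -2

Set up det(μI - T) = 0.
Expanding along the first row, p(μ) = μ^3 + 17μ^2 + 80μ + 100.
Rational-root test: μ = -10 gives p(-10) = 0.
Dividing by (μ + 10) leaves μ^2 + 7μ + 10.
The quadratic factors as (μ + 5)·(μ + 2).
Eigenvalues: -10, -5, -2.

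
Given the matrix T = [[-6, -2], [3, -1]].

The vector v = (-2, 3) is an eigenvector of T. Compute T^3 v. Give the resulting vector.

(54, -81)

First find the eigenvalue: Tv = (6, -9) = -3·(-2, 3), so λ = -3.
Then T^3 v = λ^3·v = (-3)^3·(-2, 3) = -27·(-2, 3) = (54, -81).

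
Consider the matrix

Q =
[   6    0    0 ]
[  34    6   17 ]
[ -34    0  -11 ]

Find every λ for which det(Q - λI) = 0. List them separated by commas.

-11, 6, 6

The characteristic polynomial is p(λ) = det(λI - Q).
Expanding the 3×3 determinant: p(λ) = λ^3 - λ^2 - 96λ + 396.
Since p(6) = 0, λ = 6 is a root.
Factor out (λ - 6): p(λ) = (λ - 6)·(λ^2 + 5λ - 66).
The quadratic factors as (λ + 11)·(λ - 6).
Eigenvalues: -11, 6, 6.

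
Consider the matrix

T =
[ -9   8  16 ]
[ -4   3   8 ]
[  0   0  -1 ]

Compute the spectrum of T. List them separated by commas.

Set up det(tI - T) = 0.
Cofactor expansion gives p(t) = t^3 + 7t^2 + 11t + 5.
Rational-root test: t = -5 gives p(-5) = 0.
Dividing by (t + 5) leaves t^2 + 2t + 1.
The quadratic factor is (t + 1)^2.
Eigenvalues: -5, -1, -1.

-5, -1, -1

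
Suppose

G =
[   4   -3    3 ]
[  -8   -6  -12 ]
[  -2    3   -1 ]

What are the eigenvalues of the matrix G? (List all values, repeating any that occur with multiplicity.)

Compute the characteristic polynomial p(r) = det(rI - G).
Expanding the 3×3 determinant: p(r) = r^3 + 3r^2 - 4r - 12.
Rational-root test: r = -2 gives p(-2) = 0.
Factor out (r + 2): p(r) = (r + 2)·(r^2 + r - 6).
The quadratic factors as (r + 3)·(r - 2).
Eigenvalues: -3, -2, 2.

-3, -2, 2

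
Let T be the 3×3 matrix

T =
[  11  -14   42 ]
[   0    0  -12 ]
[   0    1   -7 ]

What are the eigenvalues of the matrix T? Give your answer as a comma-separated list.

-4, -3, 11

Set up det(rI - T) = 0.
Expanding along the first row, p(r) = r^3 - 4r^2 - 65r - 132.
Since p(-3) = 0, r = -3 is a root.
Factor out (r + 3): p(r) = (r + 3)·(r^2 - 7r - 44).
The quadratic factors as (r + 4)·(r - 11).
Eigenvalues: -4, -3, 11.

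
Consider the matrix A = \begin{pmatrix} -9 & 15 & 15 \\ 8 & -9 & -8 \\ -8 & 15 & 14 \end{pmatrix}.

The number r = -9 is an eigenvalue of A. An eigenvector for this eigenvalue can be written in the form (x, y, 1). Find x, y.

1, -1

We need (A + 9I)v = 0.
A + 9I = [[0, 15, 15], [8, 0, -8], [-8, 15, 23]].
Row 1: (0)·x + (15)·y + (15)·1 = 0
Row 2: (8)·x + (0)·y + (-8)·1 = 0
Row 3: (-8)·x + (15)·y + (23)·1 = 0
Solving gives x = 1, y = -1.
Check: A·(1, -1, 1) = (-9, 9, -9) = -9·(1, -1, 1).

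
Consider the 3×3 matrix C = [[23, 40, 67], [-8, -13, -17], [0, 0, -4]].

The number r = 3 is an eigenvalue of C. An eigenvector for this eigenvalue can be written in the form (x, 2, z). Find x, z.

We need (C - 3I)v = 0.
C - 3I = [[20, 40, 67], [-8, -16, -17], [0, 0, -7]].
Row 1: (20)·x + (40)·2 + (67)·z = 0
Row 2: (-8)·x + (-16)·2 + (-17)·z = 0
Row 3: (0)·x + (0)·2 + (-7)·z = 0
Solving gives x = -4, z = 0.
Check: C·(-4, 2, 0) = (-12, 6, 0) = 3·(-4, 2, 0).

-4, 0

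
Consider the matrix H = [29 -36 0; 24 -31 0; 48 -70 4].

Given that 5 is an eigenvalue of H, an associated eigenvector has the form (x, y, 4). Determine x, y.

We need (H - 5I)v = 0.
H - 5I = [[24, -36, 0], [24, -36, 0], [48, -70, -1]].
Row 1: (24)·x + (-36)·y + (0)·4 = 0
Row 2: (24)·x + (-36)·y + (0)·4 = 0
Row 3: (48)·x + (-70)·y + (-1)·4 = 0
Solving gives x = 3, y = 2.
Check: H·(3, 2, 4) = (15, 10, 20) = 5·(3, 2, 4).

3, 2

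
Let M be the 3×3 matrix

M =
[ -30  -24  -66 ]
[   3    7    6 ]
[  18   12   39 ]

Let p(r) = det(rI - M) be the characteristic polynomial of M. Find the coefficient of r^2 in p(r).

-16

The coefficient of r^2 of det(rI - M) is −trace(M).
trace(M) = (-30) + (7) + (39) = 16, so the coefficient is -16.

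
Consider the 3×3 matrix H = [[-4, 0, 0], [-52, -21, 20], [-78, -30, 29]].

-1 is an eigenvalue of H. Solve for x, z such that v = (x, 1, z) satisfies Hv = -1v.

0, 1

We need (H + 1I)v = 0.
H + 1I = [[-3, 0, 0], [-52, -20, 20], [-78, -30, 30]].
Row 1: (-3)·x + (0)·1 + (0)·z = 0
Row 2: (-52)·x + (-20)·1 + (20)·z = 0
Row 3: (-78)·x + (-30)·1 + (30)·z = 0
Solving gives x = 0, z = 1.
Check: H·(0, 1, 1) = (0, -1, -1) = -1·(0, 1, 1).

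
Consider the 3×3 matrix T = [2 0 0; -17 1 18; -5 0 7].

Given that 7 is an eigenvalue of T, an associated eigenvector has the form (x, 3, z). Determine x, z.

0, 1

We need (T - 7I)v = 0.
T - 7I = [[-5, 0, 0], [-17, -6, 18], [-5, 0, 0]].
Row 1: (-5)·x + (0)·3 + (0)·z = 0
Row 2: (-17)·x + (-6)·3 + (18)·z = 0
Row 3: (-5)·x + (0)·3 + (0)·z = 0
Solving gives x = 0, z = 1.
Check: T·(0, 3, 1) = (0, 21, 7) = 7·(0, 3, 1).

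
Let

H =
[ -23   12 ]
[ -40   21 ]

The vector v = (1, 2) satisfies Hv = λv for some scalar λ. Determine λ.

1

Compute Hv: H·(1, 2) = (1, 2).
Since Hv = λv, compare component 1: 1 = λ·1, so λ = 1.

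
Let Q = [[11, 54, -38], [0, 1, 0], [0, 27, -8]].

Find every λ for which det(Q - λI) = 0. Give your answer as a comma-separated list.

-8, 1, 11

The characteristic polynomial is p(s) = det(sI - Q).
Cofactor expansion gives p(s) = s^3 - 4s^2 - 85s + 88.
Try s = 1: p(1) = 0, so 1 is a root.
Dividing by (s - 1) leaves s^2 - 3s - 88.
The quadratic factors as (s + 8)·(s - 11).
Eigenvalues: -8, 1, 11.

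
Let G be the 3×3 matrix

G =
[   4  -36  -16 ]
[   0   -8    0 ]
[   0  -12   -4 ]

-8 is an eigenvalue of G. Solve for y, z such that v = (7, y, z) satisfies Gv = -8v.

1, 3

We need (G + 8I)v = 0.
G + 8I = [[12, -36, -16], [0, 0, 0], [0, -12, 4]].
Row 1: (12)·7 + (-36)·y + (-16)·z = 0
Row 2: (0)·7 + (0)·y + (0)·z = 0
Row 3: (0)·7 + (-12)·y + (4)·z = 0
Solving gives y = 1, z = 3.
Check: G·(7, 1, 3) = (-56, -8, -24) = -8·(7, 1, 3).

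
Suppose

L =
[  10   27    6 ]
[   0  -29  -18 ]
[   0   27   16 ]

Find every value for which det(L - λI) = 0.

Set up det(λI - L) = 0.
Expanding along the first row, p(λ) = λ^3 + 3λ^2 - 108λ - 220.
Since p(-2) = 0, λ = -2 is a root.
Factor out (λ + 2): p(λ) = (λ + 2)·(λ^2 + λ - 110).
The quadratic factors as (λ + 11)·(λ - 10).
Eigenvalues: -11, -2, 10.

-11, -2, 10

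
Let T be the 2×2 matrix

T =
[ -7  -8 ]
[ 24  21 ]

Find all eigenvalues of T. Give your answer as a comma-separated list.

5, 9

det(T - lambda·I) = (-7 - lambda)(21 - lambda) - (-8)·(24) = lambda^2 - 14·lambda + 45.
This factors as (lambda - 5)·(lambda - 9) = 0.
Eigenvalues: 5, 9.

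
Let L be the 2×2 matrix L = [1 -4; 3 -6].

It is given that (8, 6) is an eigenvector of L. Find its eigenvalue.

-2

Compute Lv: L·(8, 6) = (-16, -12).
Since Lv = λv, compare component 1: -16 = λ·8, so λ = -2.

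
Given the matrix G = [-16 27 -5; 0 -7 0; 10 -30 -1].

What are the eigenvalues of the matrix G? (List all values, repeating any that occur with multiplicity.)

The characteristic polynomial is p(t) = det(tI - G).
Expanding the 3×3 determinant: p(t) = t^3 + 24t^2 + 185t + 462.
Since p(-6) = 0, t = -6 is a root.
Dividing by (t + 6) leaves t^2 + 18t + 77.
The quadratic factors as (t + 11)·(t + 7).
Eigenvalues: -11, -7, -6.

-11, -7, -6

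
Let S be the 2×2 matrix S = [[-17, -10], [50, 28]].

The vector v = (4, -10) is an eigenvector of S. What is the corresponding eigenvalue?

Compute Sv: S·(4, -10) = (32, -80).
Since Sv = λv, compare component 1: 32 = λ·4, so λ = 8.

8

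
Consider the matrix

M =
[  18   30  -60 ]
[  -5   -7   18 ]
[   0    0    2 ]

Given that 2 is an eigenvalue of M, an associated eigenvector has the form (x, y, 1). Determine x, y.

0, 2

We need (M - 2I)v = 0.
M - 2I = [[16, 30, -60], [-5, -9, 18], [0, 0, 0]].
Row 1: (16)·x + (30)·y + (-60)·1 = 0
Row 2: (-5)·x + (-9)·y + (18)·1 = 0
Row 3: (0)·x + (0)·y + (0)·1 = 0
Solving gives x = 0, y = 2.
Check: M·(0, 2, 1) = (0, 4, 2) = 2·(0, 2, 1).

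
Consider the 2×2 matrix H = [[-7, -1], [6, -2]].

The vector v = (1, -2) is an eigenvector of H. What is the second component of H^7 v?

First find the eigenvalue: Hv = (-5, 10) = -5·(1, -2), so λ = -5.
Then H^7 v = λ^7·v = (-5)^7·(1, -2) = -78125·(1, -2) = (-78125, 156250).

156250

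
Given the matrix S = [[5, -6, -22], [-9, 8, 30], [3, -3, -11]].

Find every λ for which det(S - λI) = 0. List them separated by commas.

-1, 1, 2

Compute the characteristic polynomial p(r) = det(rI - S).
Expanding the 3×3 determinant: p(r) = r^3 - 2r^2 - r + 2.
Rational-root test: r = -1 gives p(-1) = 0.
Factor out (r + 1): p(r) = (r + 1)·(r^2 - 3r + 2).
The quadratic factors as (r - 1)·(r - 2).
Eigenvalues: -1, 1, 2.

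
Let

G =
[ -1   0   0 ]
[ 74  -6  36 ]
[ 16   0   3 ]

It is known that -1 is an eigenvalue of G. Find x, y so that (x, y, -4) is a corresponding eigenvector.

We need (G + 1I)v = 0.
G + 1I = [[0, 0, 0], [74, -5, 36], [16, 0, 4]].
Row 1: (0)·x + (0)·y + (0)·-4 = 0
Row 2: (74)·x + (-5)·y + (36)·-4 = 0
Row 3: (16)·x + (0)·y + (4)·-4 = 0
Solving gives x = 1, y = -14.
Check: G·(1, -14, -4) = (-1, 14, 4) = -1·(1, -14, -4).

1, -14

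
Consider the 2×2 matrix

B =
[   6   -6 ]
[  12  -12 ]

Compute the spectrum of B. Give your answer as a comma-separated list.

-6, 0

det(B - tI) = (6 - t)(-12 - t) - (-6)·(12) = t^2 + 6t.
This factors as (t + 6)·t = 0.
Eigenvalues: -6, 0.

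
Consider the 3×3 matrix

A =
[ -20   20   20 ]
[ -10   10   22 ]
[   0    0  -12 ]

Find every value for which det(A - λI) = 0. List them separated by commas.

-12, -10, 0

Compute the characteristic polynomial p(t) = det(tI - A).
Cofactor expansion gives p(t) = t^3 + 22t^2 + 120t.
Rational-root test: t = 0 gives p(0) = 0.
Factor out t: p(t) = t·(t^2 + 22t + 120).
The quadratic factors as (t + 12)·(t + 10).
Eigenvalues: -12, -10, 0.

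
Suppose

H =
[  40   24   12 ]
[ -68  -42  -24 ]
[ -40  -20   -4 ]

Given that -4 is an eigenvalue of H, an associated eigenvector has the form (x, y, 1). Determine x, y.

3, -6

We need (H + 4I)v = 0.
H + 4I = [[44, 24, 12], [-68, -38, -24], [-40, -20, 0]].
Row 1: (44)·x + (24)·y + (12)·1 = 0
Row 2: (-68)·x + (-38)·y + (-24)·1 = 0
Row 3: (-40)·x + (-20)·y + (0)·1 = 0
Solving gives x = 3, y = -6.
Check: H·(3, -6, 1) = (-12, 24, -4) = -4·(3, -6, 1).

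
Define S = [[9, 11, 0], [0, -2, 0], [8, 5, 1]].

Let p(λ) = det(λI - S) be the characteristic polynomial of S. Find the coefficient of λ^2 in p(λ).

-8

The coefficient of λ^2 of det(λI - S) is −trace(S).
trace(S) = (9) + (-2) + (1) = 8, so the coefficient is -8.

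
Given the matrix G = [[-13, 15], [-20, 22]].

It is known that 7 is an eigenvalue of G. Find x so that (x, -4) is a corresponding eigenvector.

We need (G - 7I)v = 0.
G - 7I = [[-20, 15], [-20, 15]].
Row 1: (-20)·x + (15)·-4 = 0
Row 2: (-20)·x + (15)·-4 = 0
Solving gives x = -3.
Check: G·(-3, -4) = (-21, -28) = 7·(-3, -4).

-3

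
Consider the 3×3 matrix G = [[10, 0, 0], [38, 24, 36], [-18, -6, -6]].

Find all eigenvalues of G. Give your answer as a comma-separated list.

Compute the characteristic polynomial p(lambda) = det(lambda·I - G).
Expanding along the first row, p(lambda) = lambda^3 - 28·lambda^2 + 252·lambda - 720.
Rational-root test: lambda = 10 gives p(10) = 0.
Factor out (lambda - 10): p(lambda) = (lambda - 10)·(lambda^2 - 18·lambda + 72).
The quadratic factors as (lambda - 6)·(lambda - 12).
Eigenvalues: 6, 10, 12.

6, 10, 12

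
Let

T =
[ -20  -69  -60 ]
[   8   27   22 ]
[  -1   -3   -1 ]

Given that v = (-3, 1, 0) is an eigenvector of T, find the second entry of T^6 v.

729

First find the eigenvalue: Tv = (-9, 3, 0) = 3·(-3, 1, 0), so λ = 3.
Then T^6 v = λ^6·v = 3^6·(-3, 1, 0) = 729·(-3, 1, 0) = (-2187, 729, 0).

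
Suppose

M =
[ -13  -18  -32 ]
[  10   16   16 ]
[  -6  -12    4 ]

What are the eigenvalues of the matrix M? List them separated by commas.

The characteristic polynomial is p(lambda) = det(lambda·I - M).
Expanding along the first row, p(lambda) = lambda^3 - 7·lambda^2 - 16·lambda + 112.
Rational-root test: lambda = 4 gives p(4) = 0.
Dividing by (lambda - 4) leaves lambda^2 - 3·lambda - 28.
The quadratic factors as (lambda + 4)·(lambda - 7).
Eigenvalues: -4, 4, 7.

-4, 4, 7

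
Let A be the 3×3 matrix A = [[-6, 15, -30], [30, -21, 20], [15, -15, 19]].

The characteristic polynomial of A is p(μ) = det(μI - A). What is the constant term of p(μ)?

-594

p(μ) = μ^3 + 8μ^2 - 87μ - 594.
The constant term is -594.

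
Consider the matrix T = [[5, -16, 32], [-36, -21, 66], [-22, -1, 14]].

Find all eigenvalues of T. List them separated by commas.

-11, -3, 12

The characteristic polynomial is p(s) = det(sI - T).
Cofactor expansion gives p(s) = s^3 + 2s^2 - 135s - 396.
Try s = 12: p(12) = 0, so 12 is a root.
Dividing by (s - 12) leaves s^2 + 14s + 33.
The quadratic factors as (s + 11)·(s + 3).
Eigenvalues: -11, -3, 12.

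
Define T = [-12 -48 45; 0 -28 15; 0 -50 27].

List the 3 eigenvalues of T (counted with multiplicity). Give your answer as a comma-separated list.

-12, -3, 2

Set up det(rI - T) = 0.
Cofactor expansion gives p(r) = r^3 + 13r^2 + 6r - 72.
Rational-root test: r = -12 gives p(-12) = 0.
Dividing by (r + 12) leaves r^2 + r - 6.
The quadratic factors as (r + 3)·(r - 2).
Eigenvalues: -12, -3, 2.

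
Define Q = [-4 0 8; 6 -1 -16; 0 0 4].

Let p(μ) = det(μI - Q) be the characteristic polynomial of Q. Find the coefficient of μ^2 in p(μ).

The coefficient of μ^2 of det(μI - Q) is −trace(Q).
trace(Q) = (-4) + (-1) + (4) = -1, so the coefficient is 1.

1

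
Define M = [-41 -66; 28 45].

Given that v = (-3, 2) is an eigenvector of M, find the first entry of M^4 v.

-243

First find the eigenvalue: Mv = (-9, 6) = 3·(-3, 2), so λ = 3.
Then M^4 v = λ^4·v = 3^4·(-3, 2) = 81·(-3, 2) = (-243, 162).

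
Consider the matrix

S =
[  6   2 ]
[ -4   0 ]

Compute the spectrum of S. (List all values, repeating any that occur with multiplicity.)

2, 4

det(S - sI) = (6 - s)(0 - s) - (2)·(-4) = s^2 - 6s + 8.
This factors as (s - 2)·(s - 4) = 0.
Eigenvalues: 2, 4.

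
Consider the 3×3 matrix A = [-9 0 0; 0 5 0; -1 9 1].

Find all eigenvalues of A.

A is lower triangular, so its eigenvalues are the diagonal entries.
Diagonal: -9, 5, 1.

-9, 1, 5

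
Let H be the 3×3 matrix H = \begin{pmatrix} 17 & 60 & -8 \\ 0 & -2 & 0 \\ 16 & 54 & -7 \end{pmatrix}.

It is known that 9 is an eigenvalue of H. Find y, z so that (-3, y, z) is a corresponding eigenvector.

We need (H - 9I)v = 0.
H - 9I = [[8, 60, -8], [0, -11, 0], [16, 54, -16]].
Row 1: (8)·-3 + (60)·y + (-8)·z = 0
Row 2: (0)·-3 + (-11)·y + (0)·z = 0
Row 3: (16)·-3 + (54)·y + (-16)·z = 0
Solving gives y = 0, z = -3.
Check: H·(-3, 0, -3) = (-27, 0, -27) = 9·(-3, 0, -3).

0, -3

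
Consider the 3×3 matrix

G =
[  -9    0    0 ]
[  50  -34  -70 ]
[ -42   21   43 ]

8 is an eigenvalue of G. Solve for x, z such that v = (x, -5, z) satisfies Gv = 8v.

We need (G - 8I)v = 0.
G - 8I = [[-17, 0, 0], [50, -42, -70], [-42, 21, 35]].
Row 1: (-17)·x + (0)·-5 + (0)·z = 0
Row 2: (50)·x + (-42)·-5 + (-70)·z = 0
Row 3: (-42)·x + (21)·-5 + (35)·z = 0
Solving gives x = 0, z = 3.
Check: G·(0, -5, 3) = (0, -40, 24) = 8·(0, -5, 3).

0, 3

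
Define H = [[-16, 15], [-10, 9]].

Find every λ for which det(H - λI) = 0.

det(H - sI) = (-16 - s)(9 - s) - (15)·(-10) = s^2 + 7s + 6.
This factors as (s + 6)·(s + 1) = 0.
Eigenvalues: -6, -1.

-6, -1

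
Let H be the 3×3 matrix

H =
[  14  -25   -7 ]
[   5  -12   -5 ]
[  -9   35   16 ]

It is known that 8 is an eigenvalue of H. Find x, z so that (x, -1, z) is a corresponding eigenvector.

-3, 1

We need (H - 8I)v = 0.
H - 8I = [[6, -25, -7], [5, -20, -5], [-9, 35, 8]].
Row 1: (6)·x + (-25)·-1 + (-7)·z = 0
Row 2: (5)·x + (-20)·-1 + (-5)·z = 0
Row 3: (-9)·x + (35)·-1 + (8)·z = 0
Solving gives x = -3, z = 1.
Check: H·(-3, -1, 1) = (-24, -8, 8) = 8·(-3, -1, 1).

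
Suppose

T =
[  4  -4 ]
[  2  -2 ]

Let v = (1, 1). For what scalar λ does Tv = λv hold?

0

Compute Tv: T·(1, 1) = (0, 0).
Since Tv = λv, compare component 1: 0 = λ·1, so λ = 0.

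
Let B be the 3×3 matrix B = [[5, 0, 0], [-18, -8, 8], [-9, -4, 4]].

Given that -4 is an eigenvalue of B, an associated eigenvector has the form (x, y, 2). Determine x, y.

0, 4

We need (B + 4I)v = 0.
B + 4I = [[9, 0, 0], [-18, -4, 8], [-9, -4, 8]].
Row 1: (9)·x + (0)·y + (0)·2 = 0
Row 2: (-18)·x + (-4)·y + (8)·2 = 0
Row 3: (-9)·x + (-4)·y + (8)·2 = 0
Solving gives x = 0, y = 4.
Check: B·(0, 4, 2) = (0, -16, -8) = -4·(0, 4, 2).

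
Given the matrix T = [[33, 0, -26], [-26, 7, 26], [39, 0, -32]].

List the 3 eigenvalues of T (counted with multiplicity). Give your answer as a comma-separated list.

Compute the characteristic polynomial p(lambda) = det(lambda·I - T).
Expanding along the first row, p(lambda) = lambda^3 - 8·lambda^2 - 35·lambda + 294.
Rational-root test: lambda = -6 gives p(-6) = 0.
Dividing by (lambda + 6) leaves lambda^2 - 14·lambda + 49.
The quadratic factor is (lambda - 7)^2.
Eigenvalues: -6, 7, 7.

-6, 7, 7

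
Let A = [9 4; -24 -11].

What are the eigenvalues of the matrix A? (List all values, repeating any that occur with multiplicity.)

det(A - sI) = (9 - s)(-11 - s) - (4)·(-24) = s^2 + 2s - 3.
This factors as (s + 3)·(s - 1) = 0.
Eigenvalues: -3, 1.

-3, 1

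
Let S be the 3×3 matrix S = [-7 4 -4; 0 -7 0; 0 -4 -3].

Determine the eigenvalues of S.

Compute the characteristic polynomial p(λ) = det(λI - S).
Expanding the 3×3 determinant: p(λ) = λ^3 + 17λ^2 + 91λ + 147.
Try λ = -3: p(-3) = 0, so -3 is a root.
Factor out (λ + 3): p(λ) = (λ + 3)·(λ^2 + 14λ + 49).
The quadratic factor is (λ + 7)^2.
Eigenvalues: -7, -7, -3.

-7, -7, -3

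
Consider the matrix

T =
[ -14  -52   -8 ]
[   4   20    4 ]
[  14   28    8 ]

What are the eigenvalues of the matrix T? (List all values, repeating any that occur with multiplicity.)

Set up det(rI - T) = 0.
Cofactor expansion gives p(r) = r^3 - 14r^2 - 24r + 576.
Since p(12) = 0, r = 12 is a root.
Dividing by (r - 12) leaves r^2 - 2r - 48.
The quadratic factors as (r + 6)·(r - 8).
Eigenvalues: -6, 8, 12.

-6, 8, 12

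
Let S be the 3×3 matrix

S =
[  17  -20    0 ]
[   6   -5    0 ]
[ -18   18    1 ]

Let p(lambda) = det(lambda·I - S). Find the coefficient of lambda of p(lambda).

47

p(lambda) = lambda^3 - 13·lambda^2 + 47·lambda - 35.
The coefficient of lambda is 47.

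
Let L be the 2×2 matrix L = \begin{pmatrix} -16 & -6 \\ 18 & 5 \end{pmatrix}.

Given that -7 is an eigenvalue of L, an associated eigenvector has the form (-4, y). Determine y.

6

We need (L + 7I)v = 0.
L + 7I = [[-9, -6], [18, 12]].
Row 1: (-9)·-4 + (-6)·y = 0
Row 2: (18)·-4 + (12)·y = 0
Solving gives y = 6.
Check: L·(-4, 6) = (28, -42) = -7·(-4, 6).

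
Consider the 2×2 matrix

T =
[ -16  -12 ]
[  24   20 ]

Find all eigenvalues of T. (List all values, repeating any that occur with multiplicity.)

det(T - λI) = (-16 - λ)(20 - λ) - (-12)·(24) = λ^2 - 4λ - 32.
This factors as (λ + 4)·(λ - 8) = 0.
Eigenvalues: -4, 8.

-4, 8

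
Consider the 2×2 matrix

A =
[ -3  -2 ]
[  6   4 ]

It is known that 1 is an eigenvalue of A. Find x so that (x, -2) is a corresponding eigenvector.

1

We need (A - 1I)v = 0.
A - 1I = [[-4, -2], [6, 3]].
Row 1: (-4)·x + (-2)·-2 = 0
Row 2: (6)·x + (3)·-2 = 0
Solving gives x = 1.
Check: A·(1, -2) = (1, -2) = 1·(1, -2).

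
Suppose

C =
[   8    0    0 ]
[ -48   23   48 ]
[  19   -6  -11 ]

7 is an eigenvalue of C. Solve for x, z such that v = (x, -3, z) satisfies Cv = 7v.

We need (C - 7I)v = 0.
C - 7I = [[1, 0, 0], [-48, 16, 48], [19, -6, -18]].
Row 1: (1)·x + (0)·-3 + (0)·z = 0
Row 2: (-48)·x + (16)·-3 + (48)·z = 0
Row 3: (19)·x + (-6)·-3 + (-18)·z = 0
Solving gives x = 0, z = 1.
Check: C·(0, -3, 1) = (0, -21, 7) = 7·(0, -3, 1).

0, 1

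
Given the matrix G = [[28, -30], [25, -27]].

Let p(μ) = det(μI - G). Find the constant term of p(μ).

-6

p(μ) = μ^2 - μ - 6.
The constant term is -6.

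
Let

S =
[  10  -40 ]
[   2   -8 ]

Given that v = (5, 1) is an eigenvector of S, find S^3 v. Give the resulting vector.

(40, 8)

First find the eigenvalue: Sv = (10, 2) = 2·(5, 1), so λ = 2.
Then S^3 v = λ^3·v = 2^3·(5, 1) = 8·(5, 1) = (40, 8).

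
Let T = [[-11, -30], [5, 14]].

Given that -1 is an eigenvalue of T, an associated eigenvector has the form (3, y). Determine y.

-1

We need (T + 1I)v = 0.
T + 1I = [[-10, -30], [5, 15]].
Row 1: (-10)·3 + (-30)·y = 0
Row 2: (5)·3 + (15)·y = 0
Solving gives y = -1.
Check: T·(3, -1) = (-3, 1) = -1·(3, -1).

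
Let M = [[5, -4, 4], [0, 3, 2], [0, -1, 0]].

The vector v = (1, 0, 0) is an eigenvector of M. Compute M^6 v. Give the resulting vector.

(15625, 0, 0)

First find the eigenvalue: Mv = (5, 0, 0) = 5·(1, 0, 0), so λ = 5.
Then M^6 v = λ^6·v = 5^6·(1, 0, 0) = 15625·(1, 0, 0) = (15625, 0, 0).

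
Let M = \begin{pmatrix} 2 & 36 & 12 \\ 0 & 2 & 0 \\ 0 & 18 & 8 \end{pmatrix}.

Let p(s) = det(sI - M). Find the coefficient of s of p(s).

36

p(s) = s^3 - 12s^2 + 36s - 32.
The coefficient of s is 36.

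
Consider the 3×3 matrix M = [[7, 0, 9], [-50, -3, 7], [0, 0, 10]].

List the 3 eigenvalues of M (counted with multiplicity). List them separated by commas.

Set up det(tI - M) = 0.
Expanding along the first row, p(t) = t^3 - 14t^2 + 19t + 210.
Since p(-3) = 0, t = -3 is a root.
Factor out (t + 3): p(t) = (t + 3)·(t^2 - 17t + 70).
The quadratic factors as (t - 7)·(t - 10).
Eigenvalues: -3, 7, 10.

-3, 7, 10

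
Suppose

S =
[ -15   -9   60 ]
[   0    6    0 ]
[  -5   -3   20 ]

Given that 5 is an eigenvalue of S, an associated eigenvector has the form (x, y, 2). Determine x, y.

6, 0

We need (S - 5I)v = 0.
S - 5I = [[-20, -9, 60], [0, 1, 0], [-5, -3, 15]].
Row 1: (-20)·x + (-9)·y + (60)·2 = 0
Row 2: (0)·x + (1)·y + (0)·2 = 0
Row 3: (-5)·x + (-3)·y + (15)·2 = 0
Solving gives x = 6, y = 0.
Check: S·(6, 0, 2) = (30, 0, 10) = 5·(6, 0, 2).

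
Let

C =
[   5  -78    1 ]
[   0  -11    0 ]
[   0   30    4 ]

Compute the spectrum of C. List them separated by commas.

-11, 4, 5

Set up det(lambda·I - C) = 0.
Expanding along the first row, p(lambda) = lambda^3 + 2·lambda^2 - 79·lambda + 220.
Rational-root test: lambda = 5 gives p(5) = 0.
Factor out (lambda - 5): p(lambda) = (lambda - 5)·(lambda^2 + 7·lambda - 44).
The quadratic factors as (lambda + 11)·(lambda - 4).
Eigenvalues: -11, 4, 5.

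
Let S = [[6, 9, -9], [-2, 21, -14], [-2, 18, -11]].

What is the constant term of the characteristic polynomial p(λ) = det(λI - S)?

-126

p(0) = det(0·I − S) = det(−S) = (−1)^3·det(S).
det(S) = 126, so p(0) = -126.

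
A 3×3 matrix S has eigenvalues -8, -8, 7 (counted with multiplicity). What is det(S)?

448

det(S) is the product of the eigenvalues: (-8) · (-8) · (7) = 448.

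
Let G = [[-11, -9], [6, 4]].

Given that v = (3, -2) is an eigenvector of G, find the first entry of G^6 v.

46875

First find the eigenvalue: Gv = (-15, 10) = -5·(3, -2), so λ = -5.
Then G^6 v = λ^6·v = (-5)^6·(3, -2) = 15625·(3, -2) = (46875, -31250).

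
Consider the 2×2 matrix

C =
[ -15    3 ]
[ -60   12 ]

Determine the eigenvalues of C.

det(C - lambda·I) = (-15 - lambda)(12 - lambda) - (3)·(-60) = lambda^2 + 3·lambda.
This factors as (lambda + 3)·lambda = 0.
Eigenvalues: -3, 0.

-3, 0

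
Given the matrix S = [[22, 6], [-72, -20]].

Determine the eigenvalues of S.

-2, 4

det(S - μI) = (22 - μ)(-20 - μ) - (6)·(-72) = μ^2 - 2μ - 8.
This factors as (μ + 2)·(μ - 4) = 0.
Eigenvalues: -2, 4.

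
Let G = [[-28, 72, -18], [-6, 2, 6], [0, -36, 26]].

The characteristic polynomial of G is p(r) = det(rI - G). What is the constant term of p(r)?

160

p(r) = r^3 - 84r + 160.
The constant term is 160.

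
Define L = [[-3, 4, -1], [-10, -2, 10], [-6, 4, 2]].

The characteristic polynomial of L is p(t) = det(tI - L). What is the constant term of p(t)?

-24

p(t) = t^3 + 3t^2 - 10t - 24.
The constant term is -24.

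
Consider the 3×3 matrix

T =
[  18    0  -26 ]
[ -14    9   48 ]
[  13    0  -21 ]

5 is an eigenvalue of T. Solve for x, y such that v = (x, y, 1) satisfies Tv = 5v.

We need (T - 5I)v = 0.
T - 5I = [[13, 0, -26], [-14, 4, 48], [13, 0, -26]].
Row 1: (13)·x + (0)·y + (-26)·1 = 0
Row 2: (-14)·x + (4)·y + (48)·1 = 0
Row 3: (13)·x + (0)·y + (-26)·1 = 0
Solving gives x = 2, y = -5.
Check: T·(2, -5, 1) = (10, -25, 5) = 5·(2, -5, 1).

2, -5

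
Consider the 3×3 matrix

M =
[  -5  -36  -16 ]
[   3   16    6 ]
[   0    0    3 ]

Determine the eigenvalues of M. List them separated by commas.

Compute the characteristic polynomial p(λ) = det(λI - M).
Expanding along the first row, p(λ) = λ^3 - 14λ^2 + 61λ - 84.
Since p(3) = 0, λ = 3 is a root.
Factor out (λ - 3): p(λ) = (λ - 3)·(λ^2 - 11λ + 28).
The quadratic factors as (λ - 4)·(λ - 7).
Eigenvalues: 3, 4, 7.

3, 4, 7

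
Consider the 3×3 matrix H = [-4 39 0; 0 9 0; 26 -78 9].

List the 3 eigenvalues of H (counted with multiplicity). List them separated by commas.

Compute the characteristic polynomial p(s) = det(sI - H).
Cofactor expansion gives p(s) = s^3 - 14s^2 + 9s + 324.
Try s = -4: p(-4) = 0, so -4 is a root.
Dividing by (s + 4) leaves s^2 - 18s + 81.
The quadratic factor is (s - 9)^2.
Eigenvalues: -4, 9, 9.

-4, 9, 9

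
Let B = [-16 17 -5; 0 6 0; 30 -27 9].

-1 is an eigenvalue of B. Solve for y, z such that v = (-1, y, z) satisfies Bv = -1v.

We need (B + 1I)v = 0.
B + 1I = [[-15, 17, -5], [0, 7, 0], [30, -27, 10]].
Row 1: (-15)·-1 + (17)·y + (-5)·z = 0
Row 2: (0)·-1 + (7)·y + (0)·z = 0
Row 3: (30)·-1 + (-27)·y + (10)·z = 0
Solving gives y = 0, z = 3.
Check: B·(-1, 0, 3) = (1, 0, -3) = -1·(-1, 0, 3).

0, 3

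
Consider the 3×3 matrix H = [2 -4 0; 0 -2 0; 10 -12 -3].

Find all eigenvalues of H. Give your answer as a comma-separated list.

Set up det(tI - H) = 0.
Expanding along the first row, p(t) = t^3 + 3t^2 - 4t - 12.
Try t = 2: p(2) = 0, so 2 is a root.
Dividing by (t - 2) leaves t^2 + 5t + 6.
The quadratic factors as (t + 3)·(t + 2).
Eigenvalues: -3, -2, 2.

-3, -2, 2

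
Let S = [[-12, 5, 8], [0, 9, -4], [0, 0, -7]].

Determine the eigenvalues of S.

-12, -7, 9

S is upper triangular, so its eigenvalues are the diagonal entries.
Diagonal: -12, 9, -7.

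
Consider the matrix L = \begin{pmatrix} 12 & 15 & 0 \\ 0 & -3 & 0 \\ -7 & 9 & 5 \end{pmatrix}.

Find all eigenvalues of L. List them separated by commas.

-3, 5, 12

Set up det(rI - L) = 0.
Expanding the 3×3 determinant: p(r) = r^3 - 14r^2 + 9r + 180.
Rational-root test: r = -3 gives p(-3) = 0.
Factor out (r + 3): p(r) = (r + 3)·(r^2 - 17r + 60).
The quadratic factors as (r - 5)·(r - 12).
Eigenvalues: -3, 5, 12.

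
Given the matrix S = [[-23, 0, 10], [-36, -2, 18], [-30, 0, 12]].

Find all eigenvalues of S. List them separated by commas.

The characteristic polynomial is p(r) = det(rI - S).
Expanding the 3×3 determinant: p(r) = r^3 + 13r^2 + 46r + 48.
Since p(-3) = 0, r = -3 is a root.
Factor out (r + 3): p(r) = (r + 3)·(r^2 + 10r + 16).
The quadratic factors as (r + 8)·(r + 2).
Eigenvalues: -8, -3, -2.

-8, -3, -2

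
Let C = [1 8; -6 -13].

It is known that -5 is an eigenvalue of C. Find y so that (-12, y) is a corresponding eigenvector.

9

We need (C + 5I)v = 0.
C + 5I = [[6, 8], [-6, -8]].
Row 1: (6)·-12 + (8)·y = 0
Row 2: (-6)·-12 + (-8)·y = 0
Solving gives y = 9.
Check: C·(-12, 9) = (60, -45) = -5·(-12, 9).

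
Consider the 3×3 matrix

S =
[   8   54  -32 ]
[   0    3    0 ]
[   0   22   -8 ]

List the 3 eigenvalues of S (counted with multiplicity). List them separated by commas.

-8, 3, 8

The characteristic polynomial is p(lambda) = det(lambda·I - S).
Cofactor expansion gives p(lambda) = lambda^3 - 3·lambda^2 - 64·lambda + 192.
Rational-root test: lambda = 3 gives p(3) = 0.
Factor out (lambda - 3): p(lambda) = (lambda - 3)·(lambda^2 - 64).
The quadratic factors as (lambda + 8)·(lambda - 8).
Eigenvalues: -8, 3, 8.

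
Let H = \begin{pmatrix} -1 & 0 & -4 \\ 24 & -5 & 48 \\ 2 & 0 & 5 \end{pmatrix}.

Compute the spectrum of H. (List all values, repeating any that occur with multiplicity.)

The characteristic polynomial is p(r) = det(rI - H).
Expanding along the first row, p(r) = r^3 + r^2 - 17r + 15.
Rational-root test: r = 1 gives p(1) = 0.
Factor out (r - 1): p(r) = (r - 1)·(r^2 + 2r - 15).
The quadratic factors as (r + 5)·(r - 3).
Eigenvalues: -5, 1, 3.

-5, 1, 3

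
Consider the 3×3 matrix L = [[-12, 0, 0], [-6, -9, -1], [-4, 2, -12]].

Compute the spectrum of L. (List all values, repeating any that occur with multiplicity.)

Set up det(λI - L) = 0.
Cofactor expansion gives p(λ) = λ^3 + 33λ^2 + 362λ + 1320.
Try λ = -10: p(-10) = 0, so -10 is a root.
Factor out (λ + 10): p(λ) = (λ + 10)·(λ^2 + 23λ + 132).
The quadratic factors as (λ + 12)·(λ + 11).
Eigenvalues: -12, -11, -10.

-12, -11, -10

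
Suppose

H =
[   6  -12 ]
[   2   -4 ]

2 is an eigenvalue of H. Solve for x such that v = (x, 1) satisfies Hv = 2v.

We need (H - 2I)v = 0.
H - 2I = [[4, -12], [2, -6]].
Row 1: (4)·x + (-12)·1 = 0
Row 2: (2)·x + (-6)·1 = 0
Solving gives x = 3.
Check: H·(3, 1) = (6, 2) = 2·(3, 1).

3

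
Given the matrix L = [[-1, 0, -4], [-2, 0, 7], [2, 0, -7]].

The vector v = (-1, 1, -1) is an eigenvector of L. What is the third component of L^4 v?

First find the eigenvalue: Lv = (5, -5, 5) = -5·(-1, 1, -1), so λ = -5.
Then L^4 v = λ^4·v = (-5)^4·(-1, 1, -1) = 625·(-1, 1, -1) = (-625, 625, -625).

-625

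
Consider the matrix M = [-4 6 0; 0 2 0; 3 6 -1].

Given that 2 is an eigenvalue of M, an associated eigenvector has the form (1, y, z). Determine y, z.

1, 3

We need (M - 2I)v = 0.
M - 2I = [[-6, 6, 0], [0, 0, 0], [3, 6, -3]].
Row 1: (-6)·1 + (6)·y + (0)·z = 0
Row 2: (0)·1 + (0)·y + (0)·z = 0
Row 3: (3)·1 + (6)·y + (-3)·z = 0
Solving gives y = 1, z = 3.
Check: M·(1, 1, 3) = (2, 2, 6) = 2·(1, 1, 3).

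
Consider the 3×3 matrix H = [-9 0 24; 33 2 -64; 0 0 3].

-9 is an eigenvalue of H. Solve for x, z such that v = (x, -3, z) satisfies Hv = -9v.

1, 0

We need (H + 9I)v = 0.
H + 9I = [[0, 0, 24], [33, 11, -64], [0, 0, 12]].
Row 1: (0)·x + (0)·-3 + (24)·z = 0
Row 2: (33)·x + (11)·-3 + (-64)·z = 0
Row 3: (0)·x + (0)·-3 + (12)·z = 0
Solving gives x = 1, z = 0.
Check: H·(1, -3, 0) = (-9, 27, 0) = -9·(1, -3, 0).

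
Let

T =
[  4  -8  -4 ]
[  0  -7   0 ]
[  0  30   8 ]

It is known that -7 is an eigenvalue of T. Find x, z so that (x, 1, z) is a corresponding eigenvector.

We need (T + 7I)v = 0.
T + 7I = [[11, -8, -4], [0, 0, 0], [0, 30, 15]].
Row 1: (11)·x + (-8)·1 + (-4)·z = 0
Row 2: (0)·x + (0)·1 + (0)·z = 0
Row 3: (0)·x + (30)·1 + (15)·z = 0
Solving gives x = 0, z = -2.
Check: T·(0, 1, -2) = (0, -7, 14) = -7·(0, 1, -2).

0, -2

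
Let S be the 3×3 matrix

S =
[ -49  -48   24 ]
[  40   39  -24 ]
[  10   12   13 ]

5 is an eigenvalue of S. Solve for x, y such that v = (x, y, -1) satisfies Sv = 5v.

-4, 4

We need (S - 5I)v = 0.
S - 5I = [[-54, -48, 24], [40, 34, -24], [10, 12, 8]].
Row 1: (-54)·x + (-48)·y + (24)·-1 = 0
Row 2: (40)·x + (34)·y + (-24)·-1 = 0
Row 3: (10)·x + (12)·y + (8)·-1 = 0
Solving gives x = -4, y = 4.
Check: S·(-4, 4, -1) = (-20, 20, -5) = 5·(-4, 4, -1).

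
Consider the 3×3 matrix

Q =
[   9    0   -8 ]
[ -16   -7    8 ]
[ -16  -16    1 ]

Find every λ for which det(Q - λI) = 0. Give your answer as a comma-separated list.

Compute the characteristic polynomial p(μ) = det(μI - Q).
Expanding the 3×3 determinant: p(μ) = μ^3 - 3μ^2 - 61μ + 63.
Rational-root test: μ = 1 gives p(1) = 0.
Dividing by (μ - 1) leaves μ^2 - 2μ - 63.
The quadratic factors as (μ + 7)·(μ - 9).
Eigenvalues: -7, 1, 9.

-7, 1, 9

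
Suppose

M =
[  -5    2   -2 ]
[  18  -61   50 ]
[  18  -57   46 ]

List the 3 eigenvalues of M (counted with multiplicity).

The characteristic polynomial is p(μ) = det(μI - M).
Expanding along the first row, p(μ) = μ^3 + 20μ^2 + 119μ + 220.
Rational-root test: μ = -4 gives p(-4) = 0.
Factor out (μ + 4): p(μ) = (μ + 4)·(μ^2 + 16μ + 55).
The quadratic factors as (μ + 11)·(μ + 5).
Eigenvalues: -11, -5, -4.

-11, -5, -4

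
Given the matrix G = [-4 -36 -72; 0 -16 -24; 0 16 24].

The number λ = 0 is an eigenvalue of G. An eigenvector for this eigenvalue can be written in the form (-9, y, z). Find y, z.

-3, 2

We need (G)v = 0.
G = [[-4, -36, -72], [0, -16, -24], [0, 16, 24]].
Row 1: (-4)·-9 + (-36)·y + (-72)·z = 0
Row 2: (0)·-9 + (-16)·y + (-24)·z = 0
Row 3: (0)·-9 + (16)·y + (24)·z = 0
Solving gives y = -3, z = 2.
Check: G·(-9, -3, 2) = (0, 0, 0) = 0·(-9, -3, 2).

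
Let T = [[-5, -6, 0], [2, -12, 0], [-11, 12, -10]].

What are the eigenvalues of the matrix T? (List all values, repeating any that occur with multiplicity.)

-10, -9, -8

Compute the characteristic polynomial p(λ) = det(λI - T).
Cofactor expansion gives p(λ) = λ^3 + 27λ^2 + 242λ + 720.
Since p(-8) = 0, λ = -8 is a root.
Factor out (λ + 8): p(λ) = (λ + 8)·(λ^2 + 19λ + 90).
The quadratic factors as (λ + 10)·(λ + 9).
Eigenvalues: -10, -9, -8.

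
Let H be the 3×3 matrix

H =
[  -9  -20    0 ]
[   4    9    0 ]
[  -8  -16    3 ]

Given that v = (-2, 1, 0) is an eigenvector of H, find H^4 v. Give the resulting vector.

First find the eigenvalue: Hv = (-2, 1, 0) = 1·(-2, 1, 0), so λ = 1.
Then H^4 v = λ^4·v = 1^4·(-2, 1, 0) = 1·(-2, 1, 0) = (-2, 1, 0).

(-2, 1, 0)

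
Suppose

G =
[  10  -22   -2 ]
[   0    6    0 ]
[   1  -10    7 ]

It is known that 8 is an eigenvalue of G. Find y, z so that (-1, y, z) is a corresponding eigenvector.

We need (G - 8I)v = 0.
G - 8I = [[2, -22, -2], [0, -2, 0], [1, -10, -1]].
Row 1: (2)·-1 + (-22)·y + (-2)·z = 0
Row 2: (0)·-1 + (-2)·y + (0)·z = 0
Row 3: (1)·-1 + (-10)·y + (-1)·z = 0
Solving gives y = 0, z = -1.
Check: G·(-1, 0, -1) = (-8, 0, -8) = 8·(-1, 0, -1).

0, -1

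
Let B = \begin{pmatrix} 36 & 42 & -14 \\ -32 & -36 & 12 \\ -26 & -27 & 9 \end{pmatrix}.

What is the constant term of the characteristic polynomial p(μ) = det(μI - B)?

0

p(0) = det(0·I − B) = det(−B) = (−1)^3·det(B).
det(B) = 0, so p(0) = 0.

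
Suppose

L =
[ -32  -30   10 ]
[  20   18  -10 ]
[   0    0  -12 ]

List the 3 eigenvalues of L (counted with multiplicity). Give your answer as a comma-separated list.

-12, -12, -2

Set up det(rI - L) = 0.
Cofactor expansion gives p(r) = r^3 + 26r^2 + 192r + 288.
Try r = -12: p(-12) = 0, so -12 is a root.
Dividing by (r + 12) leaves r^2 + 14r + 24.
The quadratic factors as (r + 12)·(r + 2).
Eigenvalues: -12, -12, -2.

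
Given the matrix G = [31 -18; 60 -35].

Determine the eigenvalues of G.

det(G - rI) = (31 - r)(-35 - r) - (-18)·(60) = r^2 + 4r - 5.
This factors as (r + 5)·(r - 1) = 0.
Eigenvalues: -5, 1.

-5, 1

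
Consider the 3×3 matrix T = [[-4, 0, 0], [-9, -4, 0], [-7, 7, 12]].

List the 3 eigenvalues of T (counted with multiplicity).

T is lower triangular, so its eigenvalues are the diagonal entries.
Diagonal: -4, -4, 12.

-4, -4, 12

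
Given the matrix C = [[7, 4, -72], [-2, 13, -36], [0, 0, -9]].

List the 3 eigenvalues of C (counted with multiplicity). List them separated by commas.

-9, 9, 11

Compute the characteristic polynomial p(r) = det(rI - C).
Expanding along the first row, p(r) = r^3 - 11r^2 - 81r + 891.
Since p(-9) = 0, r = -9 is a root.
Dividing by (r + 9) leaves r^2 - 20r + 99.
The quadratic factors as (r - 9)·(r - 11).
Eigenvalues: -9, 9, 11.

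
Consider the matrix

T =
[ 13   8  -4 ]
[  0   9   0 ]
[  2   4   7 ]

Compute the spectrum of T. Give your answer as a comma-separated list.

Set up det(tI - T) = 0.
Cofactor expansion gives p(t) = t^3 - 29t^2 + 279t - 891.
Since p(9) = 0, t = 9 is a root.
Factor out (t - 9): p(t) = (t - 9)·(t^2 - 20t + 99).
The quadratic factors as (t - 9)·(t - 11).
Eigenvalues: 9, 9, 11.

9, 9, 11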